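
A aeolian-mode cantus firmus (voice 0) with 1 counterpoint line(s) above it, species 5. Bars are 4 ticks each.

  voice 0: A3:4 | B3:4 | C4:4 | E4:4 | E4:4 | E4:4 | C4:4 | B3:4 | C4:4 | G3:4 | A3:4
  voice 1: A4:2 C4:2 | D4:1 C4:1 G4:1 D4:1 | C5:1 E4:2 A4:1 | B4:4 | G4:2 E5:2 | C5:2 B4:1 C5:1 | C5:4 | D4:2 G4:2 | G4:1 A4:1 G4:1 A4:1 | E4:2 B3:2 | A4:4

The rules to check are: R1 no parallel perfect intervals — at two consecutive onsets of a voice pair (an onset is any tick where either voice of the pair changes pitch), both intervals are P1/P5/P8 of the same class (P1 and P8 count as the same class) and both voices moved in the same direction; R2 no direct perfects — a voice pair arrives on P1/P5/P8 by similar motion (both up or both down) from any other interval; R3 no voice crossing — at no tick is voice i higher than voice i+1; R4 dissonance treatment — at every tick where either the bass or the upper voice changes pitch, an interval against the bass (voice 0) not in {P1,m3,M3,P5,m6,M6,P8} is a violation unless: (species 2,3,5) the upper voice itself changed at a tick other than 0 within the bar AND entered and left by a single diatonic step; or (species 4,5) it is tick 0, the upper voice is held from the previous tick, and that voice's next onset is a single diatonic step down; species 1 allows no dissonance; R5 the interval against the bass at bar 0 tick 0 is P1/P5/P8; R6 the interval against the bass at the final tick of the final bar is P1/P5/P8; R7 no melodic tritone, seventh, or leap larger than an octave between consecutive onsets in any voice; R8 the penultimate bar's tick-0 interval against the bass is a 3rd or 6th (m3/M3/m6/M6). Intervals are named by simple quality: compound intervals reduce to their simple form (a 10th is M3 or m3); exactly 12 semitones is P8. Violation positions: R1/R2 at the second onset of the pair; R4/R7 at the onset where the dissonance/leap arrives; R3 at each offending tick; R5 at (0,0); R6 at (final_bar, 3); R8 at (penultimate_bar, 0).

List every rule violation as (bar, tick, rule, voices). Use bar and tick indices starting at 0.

(1, 1, R4, (0, 1))
(2, 0, R2, (0, 1))
(2, 0, R7, (1,))
(3, 0, R2, (0, 1))
(7, 0, R7, (1,))
(10, 0, R2, (0, 1))
(10, 0, R7, (1,))

bar 0: v0=A3 v1=A4 downbeat P8
bar 1: v0=B3 v1=D4 downbeat m3
bar 2: v0=C4 v1=C5 downbeat P8
bar 3: v0=E4 v1=B4 downbeat P5
bar 4: v0=E4 v1=G4 downbeat m3
bar 5: v0=E4 v1=C5 downbeat m6
bar 6: v0=C4 v1=C5 downbeat P8
bar 7: v0=B3 v1=D4 downbeat m3
bar 8: v0=C4 v1=G4 downbeat P5
bar 9: v0=G3 v1=E4 downbeat M6
bar 10: v0=A3 v1=A4 downbeat P8
  -> R4 @ bar 1 tick 1 v(0, 1): B3/C4 m2 untreated
  -> R2 @ bar 2 tick 0 v(0, 1): B3/D4 m3 -> C4/C5 P8 similar
  -> R7 @ bar 2 tick 0 v(1,): D4->C5 leap 10st
  -> R2 @ bar 3 tick 0 v(0, 1): C4/A4 M6 -> E4/B4 P5 similar
  -> R7 @ bar 7 tick 0 v(1,): C5->D4 leap 10st
  -> R2 @ bar 10 tick 0 v(0, 1): G3/B3 M3 -> A3/A4 P8 similar
  -> R7 @ bar 10 tick 0 v(1,): B3->A4 leap 10st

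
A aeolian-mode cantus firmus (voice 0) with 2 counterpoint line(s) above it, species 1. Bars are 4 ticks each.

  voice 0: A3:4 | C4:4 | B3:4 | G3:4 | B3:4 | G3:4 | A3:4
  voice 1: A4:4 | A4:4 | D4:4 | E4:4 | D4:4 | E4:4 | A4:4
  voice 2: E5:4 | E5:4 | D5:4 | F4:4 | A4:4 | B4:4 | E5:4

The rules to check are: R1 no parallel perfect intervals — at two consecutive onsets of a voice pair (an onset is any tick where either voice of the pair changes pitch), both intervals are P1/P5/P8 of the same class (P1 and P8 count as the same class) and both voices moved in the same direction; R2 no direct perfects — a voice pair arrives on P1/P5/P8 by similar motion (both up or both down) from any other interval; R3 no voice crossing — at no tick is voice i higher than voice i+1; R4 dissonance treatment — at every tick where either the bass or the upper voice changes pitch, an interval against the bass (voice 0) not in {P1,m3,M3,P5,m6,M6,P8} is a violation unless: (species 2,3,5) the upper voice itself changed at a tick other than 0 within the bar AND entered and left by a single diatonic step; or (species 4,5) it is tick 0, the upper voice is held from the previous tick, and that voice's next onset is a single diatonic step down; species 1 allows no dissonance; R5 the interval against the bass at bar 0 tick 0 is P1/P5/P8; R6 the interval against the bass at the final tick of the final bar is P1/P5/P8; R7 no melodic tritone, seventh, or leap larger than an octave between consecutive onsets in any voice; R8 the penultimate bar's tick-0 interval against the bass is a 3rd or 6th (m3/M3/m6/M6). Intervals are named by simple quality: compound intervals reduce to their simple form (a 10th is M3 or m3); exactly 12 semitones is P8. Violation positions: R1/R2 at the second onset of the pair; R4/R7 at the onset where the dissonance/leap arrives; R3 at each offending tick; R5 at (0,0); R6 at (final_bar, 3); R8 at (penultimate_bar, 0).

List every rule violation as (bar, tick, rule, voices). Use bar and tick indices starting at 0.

(2, 0, R2, (1, 2))
(3, 0, R4, (0, 2))
(4, 0, R4, (0, 2))
(5, 0, R1, (1, 2))
(6, 0, R1, (1, 2))
(6, 0, R2, (0, 1))
(6, 0, R2, (0, 2))

bar 0: v0=A3 v1=A4 v2=E5 downbeat P5
bar 1: v0=C4 v1=A4 v2=E5 downbeat M3
bar 2: v0=B3 v1=D4 v2=D5 downbeat m3
bar 3: v0=G3 v1=E4 v2=F4 downbeat m7
bar 4: v0=B3 v1=D4 v2=A4 downbeat m7
bar 5: v0=G3 v1=E4 v2=B4 downbeat M3
bar 6: v0=A3 v1=A4 v2=E5 downbeat P5
  -> R2 @ bar 2 tick 0 v(1, 2): A4/E5 P5 -> D4/D5 P8 similar
  -> R4 @ bar 3 tick 0 v(0, 2): G3/F4 m7 untreated
  -> R4 @ bar 4 tick 0 v(0, 2): B3/A4 m7 untreated
  -> R1 @ bar 5 tick 0 v(1, 2): D4/A4 P5 -> E4/B4 P5 similar
  -> R1 @ bar 6 tick 0 v(1, 2): E4/B4 P5 -> A4/E5 P5 similar
  -> R2 @ bar 6 tick 0 v(0, 1): G3/E4 M6 -> A3/A4 P8 similar
  -> R2 @ bar 6 tick 0 v(0, 2): G3/B4 M3 -> A3/E5 P5 similar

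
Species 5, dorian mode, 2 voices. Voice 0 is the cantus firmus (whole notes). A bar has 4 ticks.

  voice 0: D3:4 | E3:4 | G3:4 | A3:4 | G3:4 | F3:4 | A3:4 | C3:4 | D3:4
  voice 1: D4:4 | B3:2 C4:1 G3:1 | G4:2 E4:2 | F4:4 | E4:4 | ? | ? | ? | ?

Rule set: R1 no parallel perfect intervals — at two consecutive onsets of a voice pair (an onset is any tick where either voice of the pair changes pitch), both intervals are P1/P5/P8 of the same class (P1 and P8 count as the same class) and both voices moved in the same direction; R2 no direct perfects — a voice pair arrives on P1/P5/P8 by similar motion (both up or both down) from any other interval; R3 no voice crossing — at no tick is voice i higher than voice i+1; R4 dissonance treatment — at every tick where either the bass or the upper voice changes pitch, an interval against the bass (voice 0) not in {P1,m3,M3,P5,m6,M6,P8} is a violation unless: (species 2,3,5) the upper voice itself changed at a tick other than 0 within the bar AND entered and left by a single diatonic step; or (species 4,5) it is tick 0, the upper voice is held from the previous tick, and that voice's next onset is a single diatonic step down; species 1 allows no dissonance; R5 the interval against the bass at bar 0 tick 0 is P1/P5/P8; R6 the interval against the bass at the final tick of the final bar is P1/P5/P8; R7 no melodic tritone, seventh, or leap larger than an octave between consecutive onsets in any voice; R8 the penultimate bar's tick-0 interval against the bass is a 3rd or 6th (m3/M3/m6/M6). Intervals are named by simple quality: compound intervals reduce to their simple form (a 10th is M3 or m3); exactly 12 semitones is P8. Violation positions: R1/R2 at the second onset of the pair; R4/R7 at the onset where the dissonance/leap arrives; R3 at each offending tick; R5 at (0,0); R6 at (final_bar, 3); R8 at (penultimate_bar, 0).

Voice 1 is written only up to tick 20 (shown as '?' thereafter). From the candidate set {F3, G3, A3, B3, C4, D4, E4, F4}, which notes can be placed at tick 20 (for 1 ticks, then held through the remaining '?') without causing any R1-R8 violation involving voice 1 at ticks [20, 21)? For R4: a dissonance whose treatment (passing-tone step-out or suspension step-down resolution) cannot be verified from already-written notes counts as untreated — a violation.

{A3, D4, F4}

F3: violates R2,R7
G3: violates R4
A3: legal
B3: violates R4
C4: violates R2
D4: legal
E4: violates R4
F4: legal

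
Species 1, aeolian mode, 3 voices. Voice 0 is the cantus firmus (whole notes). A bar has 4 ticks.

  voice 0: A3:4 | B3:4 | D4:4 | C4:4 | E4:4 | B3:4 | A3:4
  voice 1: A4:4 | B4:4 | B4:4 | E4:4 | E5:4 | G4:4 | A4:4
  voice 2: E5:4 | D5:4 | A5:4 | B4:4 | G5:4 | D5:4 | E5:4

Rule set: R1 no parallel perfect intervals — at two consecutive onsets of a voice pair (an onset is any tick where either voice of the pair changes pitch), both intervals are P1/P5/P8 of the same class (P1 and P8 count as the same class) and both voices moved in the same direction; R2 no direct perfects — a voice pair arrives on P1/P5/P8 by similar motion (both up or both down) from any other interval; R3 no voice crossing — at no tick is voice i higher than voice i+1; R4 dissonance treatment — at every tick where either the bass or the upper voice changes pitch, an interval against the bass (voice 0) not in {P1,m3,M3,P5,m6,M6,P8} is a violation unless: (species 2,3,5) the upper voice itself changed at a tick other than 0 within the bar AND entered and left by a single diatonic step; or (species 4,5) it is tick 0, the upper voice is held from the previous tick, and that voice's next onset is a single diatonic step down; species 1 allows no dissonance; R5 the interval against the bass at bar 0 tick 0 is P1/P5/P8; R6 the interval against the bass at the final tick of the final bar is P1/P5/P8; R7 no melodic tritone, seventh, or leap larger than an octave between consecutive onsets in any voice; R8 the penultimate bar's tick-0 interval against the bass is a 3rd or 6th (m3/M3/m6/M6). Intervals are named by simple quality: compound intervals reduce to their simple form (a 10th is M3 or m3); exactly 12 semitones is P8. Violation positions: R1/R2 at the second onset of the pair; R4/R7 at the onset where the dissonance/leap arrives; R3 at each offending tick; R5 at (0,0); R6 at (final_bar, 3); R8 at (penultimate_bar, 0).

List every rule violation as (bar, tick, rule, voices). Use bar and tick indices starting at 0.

(1, 0, R1, (0, 1))
(2, 0, R2, (0, 2))
(3, 0, R2, (1, 2))
(3, 0, R4, (0, 2))
(3, 0, R7, (2,))
(4, 0, R2, (0, 1))
(5, 0, R2, (1, 2))
(6, 0, R1, (1, 2))

bar 0: v0=A3 v1=A4 v2=E5 downbeat P5
bar 1: v0=B3 v1=B4 v2=D5 downbeat m3
bar 2: v0=D4 v1=B4 v2=A5 downbeat P5
bar 3: v0=C4 v1=E4 v2=B4 downbeat M7
bar 4: v0=E4 v1=E5 v2=G5 downbeat m3
bar 5: v0=B3 v1=G4 v2=D5 downbeat m3
bar 6: v0=A3 v1=A4 v2=E5 downbeat P5
  -> R1 @ bar 1 tick 0 v(0, 1): A3/A4 P8 -> B3/B4 P8 similar
  -> R2 @ bar 2 tick 0 v(0, 2): B3/D5 m3 -> D4/A5 P5 similar
  -> R2 @ bar 3 tick 0 v(1, 2): B4/A5 m7 -> E4/B4 P5 similar
  -> R4 @ bar 3 tick 0 v(0, 2): C4/B4 M7 untreated
  -> R7 @ bar 3 tick 0 v(2,): A5->B4 leap 10st
  -> R2 @ bar 4 tick 0 v(0, 1): C4/E4 M3 -> E4/E5 P8 similar
  -> R2 @ bar 5 tick 0 v(1, 2): E5/G5 m3 -> G4/D5 P5 similar
  -> R1 @ bar 6 tick 0 v(1, 2): G4/D5 P5 -> A4/E5 P5 similar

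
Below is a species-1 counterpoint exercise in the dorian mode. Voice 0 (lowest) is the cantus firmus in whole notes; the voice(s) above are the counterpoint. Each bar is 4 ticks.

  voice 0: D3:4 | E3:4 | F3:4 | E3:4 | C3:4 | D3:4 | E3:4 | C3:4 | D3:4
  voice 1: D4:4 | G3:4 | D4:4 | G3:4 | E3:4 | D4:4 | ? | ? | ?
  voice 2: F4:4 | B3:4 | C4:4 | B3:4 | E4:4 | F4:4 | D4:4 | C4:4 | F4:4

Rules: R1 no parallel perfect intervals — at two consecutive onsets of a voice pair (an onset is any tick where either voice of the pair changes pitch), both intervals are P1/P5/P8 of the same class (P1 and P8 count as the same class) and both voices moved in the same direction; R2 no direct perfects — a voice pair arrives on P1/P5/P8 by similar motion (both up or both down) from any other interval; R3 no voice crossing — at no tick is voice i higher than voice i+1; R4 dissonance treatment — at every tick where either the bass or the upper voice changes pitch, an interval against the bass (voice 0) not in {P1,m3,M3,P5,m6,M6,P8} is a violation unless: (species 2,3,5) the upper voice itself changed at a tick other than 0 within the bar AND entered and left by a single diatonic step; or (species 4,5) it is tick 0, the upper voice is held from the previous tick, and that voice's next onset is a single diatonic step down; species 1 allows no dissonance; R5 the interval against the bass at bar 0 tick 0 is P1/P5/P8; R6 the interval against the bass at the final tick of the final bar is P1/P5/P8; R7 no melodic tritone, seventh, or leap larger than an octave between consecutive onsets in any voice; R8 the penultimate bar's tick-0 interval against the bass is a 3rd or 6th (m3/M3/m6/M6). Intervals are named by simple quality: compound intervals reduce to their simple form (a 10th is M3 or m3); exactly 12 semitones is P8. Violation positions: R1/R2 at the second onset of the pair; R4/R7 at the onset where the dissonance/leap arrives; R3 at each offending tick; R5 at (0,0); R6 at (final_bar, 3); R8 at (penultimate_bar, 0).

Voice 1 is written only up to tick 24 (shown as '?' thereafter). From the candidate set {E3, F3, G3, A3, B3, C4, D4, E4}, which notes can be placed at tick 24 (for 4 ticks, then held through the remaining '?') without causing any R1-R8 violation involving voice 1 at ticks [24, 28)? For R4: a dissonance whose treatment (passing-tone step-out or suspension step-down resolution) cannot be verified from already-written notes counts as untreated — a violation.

{B3, C4}

E3: violates R7
F3: violates R4
G3: violates R2
A3: violates R4
B3: legal
C4: legal
D4: violates R4
E4: violates R1,R3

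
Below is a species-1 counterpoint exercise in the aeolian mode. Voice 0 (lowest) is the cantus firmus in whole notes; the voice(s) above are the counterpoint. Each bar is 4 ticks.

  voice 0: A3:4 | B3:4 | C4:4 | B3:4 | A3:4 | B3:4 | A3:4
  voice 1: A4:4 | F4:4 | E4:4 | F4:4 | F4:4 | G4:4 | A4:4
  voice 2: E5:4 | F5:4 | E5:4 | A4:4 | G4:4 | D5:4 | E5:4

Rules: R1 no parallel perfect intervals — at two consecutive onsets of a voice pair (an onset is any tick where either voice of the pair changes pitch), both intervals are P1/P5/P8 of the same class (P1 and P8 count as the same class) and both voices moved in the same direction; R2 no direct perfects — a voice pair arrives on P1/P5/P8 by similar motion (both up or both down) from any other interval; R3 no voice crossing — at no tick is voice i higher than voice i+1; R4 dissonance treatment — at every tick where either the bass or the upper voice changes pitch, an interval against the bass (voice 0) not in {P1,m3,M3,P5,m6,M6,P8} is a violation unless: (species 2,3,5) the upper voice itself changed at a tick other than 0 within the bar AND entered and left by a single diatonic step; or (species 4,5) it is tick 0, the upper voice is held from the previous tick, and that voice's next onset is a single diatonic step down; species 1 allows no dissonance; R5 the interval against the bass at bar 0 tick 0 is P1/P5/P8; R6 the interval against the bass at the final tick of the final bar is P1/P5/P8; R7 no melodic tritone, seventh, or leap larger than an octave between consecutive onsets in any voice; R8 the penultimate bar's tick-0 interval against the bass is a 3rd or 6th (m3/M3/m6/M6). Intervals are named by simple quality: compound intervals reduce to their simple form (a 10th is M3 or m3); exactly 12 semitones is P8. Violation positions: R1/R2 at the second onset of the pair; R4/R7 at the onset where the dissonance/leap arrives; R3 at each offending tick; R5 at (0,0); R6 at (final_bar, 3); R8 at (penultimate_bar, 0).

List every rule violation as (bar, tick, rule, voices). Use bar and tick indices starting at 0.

bar 0: v0=A3 v1=A4 v2=E5 downbeat P5
bar 1: v0=B3 v1=F4 v2=F5 downbeat TT
bar 2: v0=C4 v1=E4 v2=E5 downbeat M3
bar 3: v0=B3 v1=F4 v2=A4 downbeat m7
bar 4: v0=A3 v1=F4 v2=G4 downbeat m7
bar 5: v0=B3 v1=G4 v2=D5 downbeat m3
bar 6: v0=A3 v1=A4 v2=E5 downbeat P5
  -> R4 @ bar 1 tick 0 v(0, 1): B3/F4 TT untreated
  -> R4 @ bar 1 tick 0 v(0, 2): B3/F5 TT untreated
  -> R1 @ bar 2 tick 0 v(1, 2): F4/F5 P8 -> E4/E5 P8 similar
  -> R4 @ bar 3 tick 0 v(0, 1): B3/F4 TT untreated
  -> R4 @ bar 3 tick 0 v(0, 2): B3/A4 m7 untreated
  -> R4 @ bar 4 tick 0 v(0, 2): A3/G4 m7 untreated
  -> R2 @ bar 5 tick 0 v(1, 2): F4/G4 M2 -> G4/D5 P5 similar
  -> R1 @ bar 6 tick 0 v(1, 2): G4/D5 P5 -> A4/E5 P5 similar

(1, 0, R4, (0, 1))
(1, 0, R4, (0, 2))
(2, 0, R1, (1, 2))
(3, 0, R4, (0, 1))
(3, 0, R4, (0, 2))
(4, 0, R4, (0, 2))
(5, 0, R2, (1, 2))
(6, 0, R1, (1, 2))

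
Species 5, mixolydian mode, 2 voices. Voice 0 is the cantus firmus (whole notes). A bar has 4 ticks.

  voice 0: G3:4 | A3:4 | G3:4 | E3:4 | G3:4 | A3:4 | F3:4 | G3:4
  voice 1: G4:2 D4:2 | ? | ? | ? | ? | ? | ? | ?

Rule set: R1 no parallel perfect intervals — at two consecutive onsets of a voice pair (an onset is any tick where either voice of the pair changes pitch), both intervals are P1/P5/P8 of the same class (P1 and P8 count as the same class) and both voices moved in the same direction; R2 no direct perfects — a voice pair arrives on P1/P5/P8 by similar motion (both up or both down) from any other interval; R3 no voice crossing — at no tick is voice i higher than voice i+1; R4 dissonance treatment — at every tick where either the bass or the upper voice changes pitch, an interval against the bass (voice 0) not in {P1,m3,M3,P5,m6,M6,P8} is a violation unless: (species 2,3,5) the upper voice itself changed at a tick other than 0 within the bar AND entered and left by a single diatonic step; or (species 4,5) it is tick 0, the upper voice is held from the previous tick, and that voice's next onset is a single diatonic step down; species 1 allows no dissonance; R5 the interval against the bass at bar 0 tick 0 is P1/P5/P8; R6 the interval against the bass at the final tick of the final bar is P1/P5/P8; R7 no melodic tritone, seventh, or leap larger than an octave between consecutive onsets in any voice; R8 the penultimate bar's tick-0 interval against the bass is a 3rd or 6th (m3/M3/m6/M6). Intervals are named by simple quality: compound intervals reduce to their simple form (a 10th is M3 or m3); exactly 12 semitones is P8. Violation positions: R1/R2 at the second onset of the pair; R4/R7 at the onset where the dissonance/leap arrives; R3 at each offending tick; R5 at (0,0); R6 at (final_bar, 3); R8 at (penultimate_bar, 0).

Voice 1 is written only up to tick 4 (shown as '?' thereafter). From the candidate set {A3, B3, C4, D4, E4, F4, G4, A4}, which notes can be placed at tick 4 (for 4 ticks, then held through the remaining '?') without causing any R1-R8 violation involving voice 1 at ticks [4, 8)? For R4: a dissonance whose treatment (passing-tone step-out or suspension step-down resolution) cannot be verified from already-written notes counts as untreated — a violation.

{A3, C4, F4}

A3: legal
B3: violates R4
C4: legal
D4: violates R4
E4: violates R1
F4: legal
G4: violates R4
A4: violates R2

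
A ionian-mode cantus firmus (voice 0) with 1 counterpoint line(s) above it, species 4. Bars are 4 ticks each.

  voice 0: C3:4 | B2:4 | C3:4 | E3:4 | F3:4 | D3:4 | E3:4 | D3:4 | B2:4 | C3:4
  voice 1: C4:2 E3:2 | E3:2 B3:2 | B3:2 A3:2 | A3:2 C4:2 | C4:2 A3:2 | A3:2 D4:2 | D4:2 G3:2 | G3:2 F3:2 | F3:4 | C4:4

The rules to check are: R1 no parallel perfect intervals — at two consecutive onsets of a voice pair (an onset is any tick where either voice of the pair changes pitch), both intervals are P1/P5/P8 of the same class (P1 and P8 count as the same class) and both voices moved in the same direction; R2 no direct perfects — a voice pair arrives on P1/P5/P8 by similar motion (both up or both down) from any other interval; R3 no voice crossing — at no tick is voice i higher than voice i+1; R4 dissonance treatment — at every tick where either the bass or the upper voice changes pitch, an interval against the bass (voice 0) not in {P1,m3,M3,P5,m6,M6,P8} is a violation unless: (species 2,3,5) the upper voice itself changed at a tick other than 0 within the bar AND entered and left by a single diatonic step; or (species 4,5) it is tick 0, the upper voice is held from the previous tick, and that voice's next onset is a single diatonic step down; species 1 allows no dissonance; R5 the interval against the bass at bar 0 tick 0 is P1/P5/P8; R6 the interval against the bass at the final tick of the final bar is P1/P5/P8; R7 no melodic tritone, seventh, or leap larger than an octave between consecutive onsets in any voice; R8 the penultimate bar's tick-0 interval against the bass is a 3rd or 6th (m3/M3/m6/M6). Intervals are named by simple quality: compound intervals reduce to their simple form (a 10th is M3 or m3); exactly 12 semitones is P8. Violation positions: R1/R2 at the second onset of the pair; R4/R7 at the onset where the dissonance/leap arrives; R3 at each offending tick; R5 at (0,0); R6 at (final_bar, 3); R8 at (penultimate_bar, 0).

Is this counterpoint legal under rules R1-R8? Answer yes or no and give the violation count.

No (6 violations)

bar 0: v0=C3 v1=C4 (P8)
bar 1: v0=B2 v1=E3 (P4)
bar 2: v0=C3 v1=B3 (M7)
bar 3: v0=E3 v1=A3 (P4)
bar 4: v0=F3 v1=C4 (P5)
bar 5: v0=D3 v1=A3 (P5)
bar 6: v0=E3 v1=D4 (m7)
bar 7: v0=D3 v1=G3 (P4)
bar 8: v0=B2 v1=F3 (TT)
bar 9: v0=C3 v1=C4 (P8)
  R4 @ bar1.0: B2/E3 P4 untreated
  R4 @ bar3.0: E3/A3 P4 untreated
  R4 @ bar6.0: E3/D4 m7 untreated
  R4 @ bar8.0: B2/F3 TT untreated
  R8 @ bar8.0: penult TT not 3rd/6th
  R2 @ bar9.0: B2/F3 TT -> C3/C4 P8 similar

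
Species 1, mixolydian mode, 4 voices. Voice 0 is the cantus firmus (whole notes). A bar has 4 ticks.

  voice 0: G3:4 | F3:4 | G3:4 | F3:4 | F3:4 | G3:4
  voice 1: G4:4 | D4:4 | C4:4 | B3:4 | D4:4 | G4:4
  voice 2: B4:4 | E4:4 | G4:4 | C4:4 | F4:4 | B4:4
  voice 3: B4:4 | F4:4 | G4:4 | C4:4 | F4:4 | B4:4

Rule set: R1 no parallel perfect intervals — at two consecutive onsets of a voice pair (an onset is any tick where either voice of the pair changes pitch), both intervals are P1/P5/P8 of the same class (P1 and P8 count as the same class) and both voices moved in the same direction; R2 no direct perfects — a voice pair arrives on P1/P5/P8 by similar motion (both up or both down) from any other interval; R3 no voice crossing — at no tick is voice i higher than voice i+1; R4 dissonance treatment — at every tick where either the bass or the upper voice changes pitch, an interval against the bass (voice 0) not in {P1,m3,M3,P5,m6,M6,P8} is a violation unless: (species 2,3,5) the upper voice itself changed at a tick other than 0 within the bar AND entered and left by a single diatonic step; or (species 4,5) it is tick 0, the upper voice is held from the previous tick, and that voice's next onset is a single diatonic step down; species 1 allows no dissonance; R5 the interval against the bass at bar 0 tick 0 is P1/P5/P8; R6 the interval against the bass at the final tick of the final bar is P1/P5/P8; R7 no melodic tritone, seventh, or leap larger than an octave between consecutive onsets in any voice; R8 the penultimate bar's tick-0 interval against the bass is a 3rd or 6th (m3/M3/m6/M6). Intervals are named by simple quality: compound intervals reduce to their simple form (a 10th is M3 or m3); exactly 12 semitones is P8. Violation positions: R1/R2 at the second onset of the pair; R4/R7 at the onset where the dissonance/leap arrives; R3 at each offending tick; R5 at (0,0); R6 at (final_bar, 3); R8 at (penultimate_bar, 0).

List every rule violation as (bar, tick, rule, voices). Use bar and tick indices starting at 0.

(0, 0, R5, (0, 2))
(0, 0, R5, (0, 3))
(1, 0, R2, (0, 3))
(1, 0, R4, (0, 2))
(1, 0, R7, (3,))
(2, 0, R1, (0, 3))
(2, 0, R2, (0, 2))
(2, 0, R2, (2, 3))
(2, 0, R4, (0, 1))
(3, 0, R1, (2, 3))
(3, 0, R2, (0, 2))
(3, 0, R2, (0, 3))
(3, 0, R4, (0, 1))
(4, 0, R1, (2, 3))
(4, 0, R8, (0, 2))
(4, 0, R8, (0, 3))
(5, 0, R1, (2, 3))
(5, 0, R2, (0, 1))
(5, 0, R7, (2,))
(5, 0, R7, (3,))
(5, 3, R6, (0, 2))
(5, 3, R6, (0, 3))

bar 0: v0=G3 v1=G4 v2=B4 v3=B4 downbeat M3
bar 1: v0=F3 v1=D4 v2=E4 v3=F4 downbeat P8
bar 2: v0=G3 v1=C4 v2=G4 v3=G4 downbeat P8
bar 3: v0=F3 v1=B3 v2=C4 v3=C4 downbeat P5
bar 4: v0=F3 v1=D4 v2=F4 v3=F4 downbeat P8
bar 5: v0=G3 v1=G4 v2=B4 v3=B4 downbeat M3
  -> R5 @ bar 0 tick 0 v(0, 2): opens on M3
  -> R5 @ bar 0 tick 0 v(0, 3): opens on M3
  -> R2 @ bar 1 tick 0 v(0, 3): G3/B4 M3 -> F3/F4 P8 similar
  -> R4 @ bar 1 tick 0 v(0, 2): F3/E4 M7 untreated
  -> R7 @ bar 1 tick 0 v(3,): B4->F4 leap 6st
  -> R1 @ bar 2 tick 0 v(0, 3): F3/F4 P8 -> G3/G4 P8 similar
  -> R2 @ bar 2 tick 0 v(0, 2): F3/E4 M7 -> G3/G4 P8 similar
  -> R2 @ bar 2 tick 0 v(2, 3): E4/F4 m2 -> G4/G4 P1 similar
  -> R4 @ bar 2 tick 0 v(0, 1): G3/C4 P4 untreated
  -> R1 @ bar 3 tick 0 v(2, 3): G4/G4 P1 -> C4/C4 P1 similar
  -> R2 @ bar 3 tick 0 v(0, 2): G3/G4 P8 -> F3/C4 P5 similar
  -> R2 @ bar 3 tick 0 v(0, 3): G3/G4 P8 -> F3/C4 P5 similar
  -> R4 @ bar 3 tick 0 v(0, 1): F3/B3 TT untreated
  -> R1 @ bar 4 tick 0 v(2, 3): C4/C4 P1 -> F4/F4 P1 similar
  -> R8 @ bar 4 tick 0 v(0, 2): penult P8 not 3rd/6th
  -> R8 @ bar 4 tick 0 v(0, 3): penult P8 not 3rd/6th
  -> R1 @ bar 5 tick 0 v(2, 3): F4/F4 P1 -> B4/B4 P1 similar
  -> R2 @ bar 5 tick 0 v(0, 1): F3/D4 M6 -> G3/G4 P8 similar
  -> R7 @ bar 5 tick 0 v(2,): F4->B4 leap 6st
  -> R7 @ bar 5 tick 0 v(3,): F4->B4 leap 6st
  -> R6 @ bar 5 tick 3 v(0, 2): closes on M3
  -> R6 @ bar 5 tick 3 v(0, 3): closes on M3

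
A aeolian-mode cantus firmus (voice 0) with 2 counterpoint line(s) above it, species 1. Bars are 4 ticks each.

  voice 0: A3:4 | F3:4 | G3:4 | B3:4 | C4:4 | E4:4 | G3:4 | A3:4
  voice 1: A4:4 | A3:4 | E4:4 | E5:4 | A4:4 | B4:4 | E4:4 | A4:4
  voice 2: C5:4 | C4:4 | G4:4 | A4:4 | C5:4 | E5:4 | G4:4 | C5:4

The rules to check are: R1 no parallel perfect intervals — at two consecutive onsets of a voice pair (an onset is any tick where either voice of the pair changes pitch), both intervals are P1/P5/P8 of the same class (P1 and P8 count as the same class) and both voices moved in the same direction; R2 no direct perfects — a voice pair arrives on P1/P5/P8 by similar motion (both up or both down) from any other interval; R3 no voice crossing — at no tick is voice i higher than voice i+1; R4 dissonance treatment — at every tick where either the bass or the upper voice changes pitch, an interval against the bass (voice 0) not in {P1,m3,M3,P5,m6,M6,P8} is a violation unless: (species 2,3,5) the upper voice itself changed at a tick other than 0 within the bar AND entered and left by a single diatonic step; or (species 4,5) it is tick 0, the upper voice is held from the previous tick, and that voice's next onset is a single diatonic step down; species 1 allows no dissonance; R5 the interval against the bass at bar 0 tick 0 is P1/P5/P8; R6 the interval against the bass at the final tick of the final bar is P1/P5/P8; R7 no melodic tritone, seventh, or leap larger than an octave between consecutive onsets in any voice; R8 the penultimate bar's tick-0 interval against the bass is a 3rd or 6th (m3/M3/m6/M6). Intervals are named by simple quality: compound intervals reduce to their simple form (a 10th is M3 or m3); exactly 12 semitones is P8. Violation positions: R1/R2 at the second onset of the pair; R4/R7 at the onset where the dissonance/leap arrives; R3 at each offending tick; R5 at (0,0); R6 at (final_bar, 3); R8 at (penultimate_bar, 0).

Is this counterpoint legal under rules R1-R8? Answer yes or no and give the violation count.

No (17 violations)

bar 0: v0=A3 v1=A4 v2=C5 (m3)
bar 1: v0=F3 v1=A3 v2=C4 (P5)
bar 2: v0=G3 v1=E4 v2=G4 (P8)
bar 3: v0=B3 v1=E5 v2=A4 (m7)
bar 4: v0=C4 v1=A4 v2=C5 (P8)
bar 5: v0=E4 v1=B4 v2=E5 (P8)
bar 6: v0=G3 v1=E4 v2=G4 (P8)
bar 7: v0=A3 v1=A4 v2=C5 (m3)
  R5 @ bar0.0: opens on m3
  R2 @ bar1.0: A3/C5 m3 -> F3/C4 P5 similar
  R2 @ bar2.0: F3/C4 P5 -> G3/G4 P8 similar
  R2 @ bar3.0: E4/G4 m3 -> E5/A4 P5 similar
  R3 @ bar3.0: E5 above A4
  R4 @ bar3.0: B3/E5 P4 untreated
  R4 @ bar3.0: B3/A4 m7 untreated
  R3 @ bar3.1: E5 above A4
  R3 @ bar3.2: E5 above A4
  R3 @ bar3.3: E5 above A4
  R2 @ bar4.0: B3/A4 m7 -> C4/C5 P8 similar
  R1 @ bar5.0: C4/C5 P8 -> E4/E5 P8 similar
  R2 @ bar5.0: C4/A4 M6 -> E4/B4 P5 similar
  R1 @ bar6.0: E4/E5 P8 -> G3/G4 P8 similar
  R8 @ bar6.0: penult P8 not 3rd/6th
  R2 @ bar7.0: G3/E4 M6 -> A3/A4 P8 similar
  R6 @ bar7.3: closes on m3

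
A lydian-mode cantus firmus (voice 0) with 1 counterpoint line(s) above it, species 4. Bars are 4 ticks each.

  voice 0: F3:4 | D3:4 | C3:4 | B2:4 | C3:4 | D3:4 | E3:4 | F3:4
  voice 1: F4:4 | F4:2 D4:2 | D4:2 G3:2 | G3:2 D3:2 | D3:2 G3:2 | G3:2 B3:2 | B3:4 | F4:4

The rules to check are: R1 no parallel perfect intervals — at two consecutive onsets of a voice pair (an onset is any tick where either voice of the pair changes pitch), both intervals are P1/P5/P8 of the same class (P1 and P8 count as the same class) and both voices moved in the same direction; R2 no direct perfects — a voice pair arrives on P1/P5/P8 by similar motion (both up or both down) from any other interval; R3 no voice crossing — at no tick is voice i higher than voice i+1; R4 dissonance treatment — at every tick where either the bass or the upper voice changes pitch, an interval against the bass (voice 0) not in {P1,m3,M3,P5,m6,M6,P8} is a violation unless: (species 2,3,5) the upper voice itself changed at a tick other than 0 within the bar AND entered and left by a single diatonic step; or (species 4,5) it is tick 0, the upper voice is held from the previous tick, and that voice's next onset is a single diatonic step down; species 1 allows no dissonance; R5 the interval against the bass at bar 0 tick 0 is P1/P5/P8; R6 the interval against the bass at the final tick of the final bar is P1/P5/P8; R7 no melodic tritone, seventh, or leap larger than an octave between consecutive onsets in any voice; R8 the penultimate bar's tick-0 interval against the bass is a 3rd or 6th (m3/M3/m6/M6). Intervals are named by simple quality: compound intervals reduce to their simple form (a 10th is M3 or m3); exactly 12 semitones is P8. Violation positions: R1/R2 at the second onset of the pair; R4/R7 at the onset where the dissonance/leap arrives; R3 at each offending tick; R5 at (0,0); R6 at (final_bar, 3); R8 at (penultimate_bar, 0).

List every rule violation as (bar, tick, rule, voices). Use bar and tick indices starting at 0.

bar 0: v0=F3 v1=F4 downbeat P8
bar 1: v0=D3 v1=F4 downbeat m3
bar 2: v0=C3 v1=D4 downbeat M2
bar 3: v0=B2 v1=G3 downbeat m6
bar 4: v0=C3 v1=D3 downbeat M2
bar 5: v0=D3 v1=G3 downbeat P4
bar 6: v0=E3 v1=B3 downbeat P5
bar 7: v0=F3 v1=F4 downbeat P8
  -> R4 @ bar 2 tick 0 v(0, 1): C3/D4 M2 untreated
  -> R4 @ bar 4 tick 0 v(0, 1): C3/D3 M2 untreated
  -> R4 @ bar 5 tick 0 v(0, 1): D3/G3 P4 untreated
  -> R8 @ bar 6 tick 0 v(0, 1): penult P5 not 3rd/6th
  -> R2 @ bar 7 tick 0 v(0, 1): E3/B3 P5 -> F3/F4 P8 similar
  -> R7 @ bar 7 tick 0 v(1,): B3->F4 leap 6st

(2, 0, R4, (0, 1))
(4, 0, R4, (0, 1))
(5, 0, R4, (0, 1))
(6, 0, R8, (0, 1))
(7, 0, R2, (0, 1))
(7, 0, R7, (1,))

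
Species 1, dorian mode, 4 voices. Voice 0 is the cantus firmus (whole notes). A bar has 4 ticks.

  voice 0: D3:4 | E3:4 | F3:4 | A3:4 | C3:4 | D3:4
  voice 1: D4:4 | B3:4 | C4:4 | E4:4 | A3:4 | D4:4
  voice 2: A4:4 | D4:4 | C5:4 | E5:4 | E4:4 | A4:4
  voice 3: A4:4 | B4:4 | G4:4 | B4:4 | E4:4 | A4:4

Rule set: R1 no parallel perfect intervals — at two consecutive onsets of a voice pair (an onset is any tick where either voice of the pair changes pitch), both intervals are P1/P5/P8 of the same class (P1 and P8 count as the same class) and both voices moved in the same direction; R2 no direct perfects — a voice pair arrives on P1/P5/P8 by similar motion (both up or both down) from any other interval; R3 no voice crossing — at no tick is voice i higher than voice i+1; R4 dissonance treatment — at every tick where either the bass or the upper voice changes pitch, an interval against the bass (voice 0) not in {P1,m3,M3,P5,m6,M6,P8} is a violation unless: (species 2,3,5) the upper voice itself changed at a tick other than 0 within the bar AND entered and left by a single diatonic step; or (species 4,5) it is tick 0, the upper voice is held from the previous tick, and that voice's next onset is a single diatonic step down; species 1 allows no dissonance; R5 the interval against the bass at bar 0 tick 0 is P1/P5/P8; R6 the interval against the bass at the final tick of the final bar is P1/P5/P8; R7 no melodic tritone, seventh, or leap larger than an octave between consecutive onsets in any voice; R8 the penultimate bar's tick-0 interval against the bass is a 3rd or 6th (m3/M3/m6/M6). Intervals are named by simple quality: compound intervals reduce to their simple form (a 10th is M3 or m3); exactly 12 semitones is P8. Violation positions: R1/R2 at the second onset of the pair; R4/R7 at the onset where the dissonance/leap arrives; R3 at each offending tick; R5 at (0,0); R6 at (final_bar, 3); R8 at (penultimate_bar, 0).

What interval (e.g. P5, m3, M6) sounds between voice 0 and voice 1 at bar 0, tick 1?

voice 0=D3 voice 1=D4 -> P8

P8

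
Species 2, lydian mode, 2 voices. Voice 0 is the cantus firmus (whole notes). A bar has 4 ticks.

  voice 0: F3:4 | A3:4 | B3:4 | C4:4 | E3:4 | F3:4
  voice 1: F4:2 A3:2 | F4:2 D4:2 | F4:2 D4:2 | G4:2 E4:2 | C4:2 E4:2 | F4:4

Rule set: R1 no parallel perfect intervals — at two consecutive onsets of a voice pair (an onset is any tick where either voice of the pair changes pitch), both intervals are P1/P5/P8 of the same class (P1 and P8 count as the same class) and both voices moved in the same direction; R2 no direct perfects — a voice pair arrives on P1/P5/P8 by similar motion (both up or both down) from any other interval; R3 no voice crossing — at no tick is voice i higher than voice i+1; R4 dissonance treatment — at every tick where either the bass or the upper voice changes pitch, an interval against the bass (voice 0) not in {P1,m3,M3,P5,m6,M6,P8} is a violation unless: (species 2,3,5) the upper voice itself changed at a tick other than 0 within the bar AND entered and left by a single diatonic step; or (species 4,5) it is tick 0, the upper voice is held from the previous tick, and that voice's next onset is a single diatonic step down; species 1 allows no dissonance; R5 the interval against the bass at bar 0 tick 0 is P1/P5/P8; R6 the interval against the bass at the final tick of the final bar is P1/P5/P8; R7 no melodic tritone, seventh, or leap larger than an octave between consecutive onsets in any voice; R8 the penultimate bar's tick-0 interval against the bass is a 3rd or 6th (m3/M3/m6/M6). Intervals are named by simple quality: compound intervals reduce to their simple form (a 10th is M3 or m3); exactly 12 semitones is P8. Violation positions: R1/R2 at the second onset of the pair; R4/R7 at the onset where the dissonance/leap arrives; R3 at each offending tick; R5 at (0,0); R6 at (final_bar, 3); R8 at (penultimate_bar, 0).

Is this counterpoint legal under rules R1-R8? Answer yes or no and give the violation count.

No (4 violations)

bar 0: v0=F3 v1=F4 (P8)
bar 1: v0=A3 v1=F4 (m6)
bar 2: v0=B3 v1=F4 (TT)
bar 3: v0=C4 v1=G4 (P5)
bar 4: v0=E3 v1=C4 (m6)
bar 5: v0=F3 v1=F4 (P8)
  R4 @ bar1.2: A3/D4 P4 untreated
  R4 @ bar2.0: B3/F4 TT untreated
  R2 @ bar3.0: B3/D4 m3 -> C4/G4 P5 similar
  R1 @ bar5.0: E3/E4 P8 -> F3/F4 P8 similar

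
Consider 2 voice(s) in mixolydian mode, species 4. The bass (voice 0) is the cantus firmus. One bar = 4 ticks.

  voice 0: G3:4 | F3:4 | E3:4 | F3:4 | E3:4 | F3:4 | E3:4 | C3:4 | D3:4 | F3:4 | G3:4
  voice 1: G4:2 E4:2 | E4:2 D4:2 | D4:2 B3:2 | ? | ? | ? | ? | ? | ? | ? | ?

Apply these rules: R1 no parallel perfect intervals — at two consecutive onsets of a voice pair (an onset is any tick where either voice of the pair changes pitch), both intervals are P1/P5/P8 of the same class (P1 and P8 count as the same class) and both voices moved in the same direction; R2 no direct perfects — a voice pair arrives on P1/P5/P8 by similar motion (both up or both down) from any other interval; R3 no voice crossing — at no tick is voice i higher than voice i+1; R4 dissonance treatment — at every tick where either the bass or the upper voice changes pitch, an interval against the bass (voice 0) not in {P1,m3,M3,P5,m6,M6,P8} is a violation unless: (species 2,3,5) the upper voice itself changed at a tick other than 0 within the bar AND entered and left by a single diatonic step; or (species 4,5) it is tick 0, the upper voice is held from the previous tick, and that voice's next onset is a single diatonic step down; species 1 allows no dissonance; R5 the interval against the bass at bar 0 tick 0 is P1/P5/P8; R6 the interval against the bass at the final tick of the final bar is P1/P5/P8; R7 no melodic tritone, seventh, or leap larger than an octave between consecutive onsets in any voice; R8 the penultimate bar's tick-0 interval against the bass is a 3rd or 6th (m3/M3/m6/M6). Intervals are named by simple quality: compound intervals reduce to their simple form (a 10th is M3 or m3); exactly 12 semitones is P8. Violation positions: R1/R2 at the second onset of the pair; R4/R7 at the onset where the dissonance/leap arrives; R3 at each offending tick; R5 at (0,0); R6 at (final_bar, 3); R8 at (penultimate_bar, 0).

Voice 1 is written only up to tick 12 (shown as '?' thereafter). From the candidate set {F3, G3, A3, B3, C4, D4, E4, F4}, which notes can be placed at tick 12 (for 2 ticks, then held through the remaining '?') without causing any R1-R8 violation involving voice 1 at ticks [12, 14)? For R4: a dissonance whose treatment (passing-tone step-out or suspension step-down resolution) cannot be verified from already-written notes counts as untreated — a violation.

{A3, D4}

F3: violates R7
G3: violates R4
A3: legal
B3: violates R4
C4: violates R1
D4: legal
E4: violates R4
F4: violates R2,R7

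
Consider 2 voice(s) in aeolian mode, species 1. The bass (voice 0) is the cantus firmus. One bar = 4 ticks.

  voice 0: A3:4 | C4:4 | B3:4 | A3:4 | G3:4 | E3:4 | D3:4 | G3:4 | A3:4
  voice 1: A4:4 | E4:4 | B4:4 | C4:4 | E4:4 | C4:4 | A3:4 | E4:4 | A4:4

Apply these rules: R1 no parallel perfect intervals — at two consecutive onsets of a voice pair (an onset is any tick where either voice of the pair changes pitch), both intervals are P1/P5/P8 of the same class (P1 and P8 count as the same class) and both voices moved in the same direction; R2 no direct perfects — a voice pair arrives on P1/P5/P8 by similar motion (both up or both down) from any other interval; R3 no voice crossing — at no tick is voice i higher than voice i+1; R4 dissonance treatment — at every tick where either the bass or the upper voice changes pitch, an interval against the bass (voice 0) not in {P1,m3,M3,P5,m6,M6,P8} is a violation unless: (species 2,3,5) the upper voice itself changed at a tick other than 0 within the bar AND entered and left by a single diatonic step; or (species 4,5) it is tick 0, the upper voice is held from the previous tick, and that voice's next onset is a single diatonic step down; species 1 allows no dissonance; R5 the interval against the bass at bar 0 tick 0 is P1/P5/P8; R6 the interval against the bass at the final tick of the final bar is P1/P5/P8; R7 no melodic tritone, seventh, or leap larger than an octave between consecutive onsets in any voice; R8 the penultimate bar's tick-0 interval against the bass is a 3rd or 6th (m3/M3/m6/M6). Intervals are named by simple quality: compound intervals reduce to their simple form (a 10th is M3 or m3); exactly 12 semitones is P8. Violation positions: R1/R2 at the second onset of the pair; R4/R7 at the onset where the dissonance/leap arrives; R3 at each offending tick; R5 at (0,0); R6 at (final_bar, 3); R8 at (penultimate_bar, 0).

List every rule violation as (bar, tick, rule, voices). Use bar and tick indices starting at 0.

(3, 0, R7, (1,))
(6, 0, R2, (0, 1))
(8, 0, R2, (0, 1))

bar 0: v0=A3 v1=A4 downbeat P8
bar 1: v0=C4 v1=E4 downbeat M3
bar 2: v0=B3 v1=B4 downbeat P8
bar 3: v0=A3 v1=C4 downbeat m3
bar 4: v0=G3 v1=E4 downbeat M6
bar 5: v0=E3 v1=C4 downbeat m6
bar 6: v0=D3 v1=A3 downbeat P5
bar 7: v0=G3 v1=E4 downbeat M6
bar 8: v0=A3 v1=A4 downbeat P8
  -> R7 @ bar 3 tick 0 v(1,): B4->C4 leap 11st
  -> R2 @ bar 6 tick 0 v(0, 1): E3/C4 m6 -> D3/A3 P5 similar
  -> R2 @ bar 8 tick 0 v(0, 1): G3/E4 M6 -> A3/A4 P8 similar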